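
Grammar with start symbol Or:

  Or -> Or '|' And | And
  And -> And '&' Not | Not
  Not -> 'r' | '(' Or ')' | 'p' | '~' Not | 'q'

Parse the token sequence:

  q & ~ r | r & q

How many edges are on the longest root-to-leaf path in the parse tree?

[Or [Or [And [And [Not q]] & [Not ~ [Not r]]]] | [And [And [Not r]] & [Not q]]]

5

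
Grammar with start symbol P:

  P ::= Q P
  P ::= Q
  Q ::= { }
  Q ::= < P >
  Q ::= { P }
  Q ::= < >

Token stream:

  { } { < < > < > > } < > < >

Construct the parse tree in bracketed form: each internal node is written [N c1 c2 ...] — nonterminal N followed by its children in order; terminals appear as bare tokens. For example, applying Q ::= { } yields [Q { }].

P
Q P
{ } P
{ } Q P
{ } { P } P
{ } { Q } P
{ } { < P > } P
{ } { < Q P > } P
{ } { < < > P > } P
{ } { < < > Q > } P
{ } { < < > < > > } P
{ } { < < > < > > } Q P
{ } { < < > < > > } < > P
{ } { < < > < > > } < > Q
{ } { < < > < > > } < > < >

[P [Q { }] [P [Q { [P [Q < [P [Q < >] [P [Q < >]]] >]] }] [P [Q < >] [P [Q < >]]]]]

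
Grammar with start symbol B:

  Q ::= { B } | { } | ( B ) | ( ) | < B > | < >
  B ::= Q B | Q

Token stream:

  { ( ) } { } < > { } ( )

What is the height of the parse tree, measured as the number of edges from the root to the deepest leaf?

6

[B [Q { [B [Q ( )]] }] [B [Q { }] [B [Q < >] [B [Q { }] [B [Q ( )]]]]]]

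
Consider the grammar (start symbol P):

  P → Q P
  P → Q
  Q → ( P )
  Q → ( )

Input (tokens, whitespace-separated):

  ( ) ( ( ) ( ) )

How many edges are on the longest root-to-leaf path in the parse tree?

[P [Q ( )] [P [Q ( [P [Q ( )] [P [Q ( )]]] )]]]

6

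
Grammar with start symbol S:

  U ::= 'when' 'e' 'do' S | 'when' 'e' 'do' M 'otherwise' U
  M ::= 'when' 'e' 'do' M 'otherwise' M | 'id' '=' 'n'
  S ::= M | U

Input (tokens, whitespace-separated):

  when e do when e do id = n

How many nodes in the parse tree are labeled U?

2

[S [U when e do [S [U when e do [S [M id = n]]]]]]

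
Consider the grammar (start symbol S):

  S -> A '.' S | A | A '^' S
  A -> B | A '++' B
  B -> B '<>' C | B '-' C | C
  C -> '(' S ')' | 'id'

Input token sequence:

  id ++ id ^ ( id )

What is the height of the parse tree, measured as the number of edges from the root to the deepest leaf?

[S [A [A [B [C id]]] ++ [B [C id]]] ^ [S [A [B [C ( [S [A [B [C id]]]] )]]]]]

9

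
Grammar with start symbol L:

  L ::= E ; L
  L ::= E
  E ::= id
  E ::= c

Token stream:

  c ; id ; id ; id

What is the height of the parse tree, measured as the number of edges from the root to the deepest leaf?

5

[L [E c] ; [L [E id] ; [L [E id] ; [L [E id]]]]]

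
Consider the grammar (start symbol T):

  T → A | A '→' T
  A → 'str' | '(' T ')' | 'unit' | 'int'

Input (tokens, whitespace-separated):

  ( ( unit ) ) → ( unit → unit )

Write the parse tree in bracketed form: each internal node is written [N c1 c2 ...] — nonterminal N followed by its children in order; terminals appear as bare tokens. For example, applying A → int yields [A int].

[T [A ( [T [A ( [T [A unit]] )]] )] → [T [A ( [T [A unit] → [T [A unit]]] )]]]

T
A → T
( T ) → T
( A ) → T
( ( T ) ) → T
( ( A ) ) → T
( ( unit ) ) → T
( ( unit ) ) → A
( ( unit ) ) → ( T )
( ( unit ) ) → ( A → T )
( ( unit ) ) → ( unit → T )
( ( unit ) ) → ( unit → A )
( ( unit ) ) → ( unit → unit )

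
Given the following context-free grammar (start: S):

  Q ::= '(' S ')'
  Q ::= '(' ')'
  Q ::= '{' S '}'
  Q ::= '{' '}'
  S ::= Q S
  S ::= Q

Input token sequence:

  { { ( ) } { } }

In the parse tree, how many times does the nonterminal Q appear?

[S [Q { [S [Q { [S [Q ( )]] }] [S [Q { }]]] }]]

4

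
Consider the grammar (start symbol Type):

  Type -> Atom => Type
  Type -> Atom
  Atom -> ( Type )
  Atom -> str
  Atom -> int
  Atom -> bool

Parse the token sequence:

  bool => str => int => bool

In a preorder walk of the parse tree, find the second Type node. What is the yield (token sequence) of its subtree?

str => int => bool

[Type [Atom bool] => [Type [Atom str] => [Type [Atom int] => [Type [Atom bool]]]]]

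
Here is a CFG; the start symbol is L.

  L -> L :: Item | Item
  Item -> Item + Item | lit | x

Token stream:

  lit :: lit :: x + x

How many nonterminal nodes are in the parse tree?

8

[L [L [L [Item lit]] :: [Item lit]] :: [Item [Item x] + [Item x]]]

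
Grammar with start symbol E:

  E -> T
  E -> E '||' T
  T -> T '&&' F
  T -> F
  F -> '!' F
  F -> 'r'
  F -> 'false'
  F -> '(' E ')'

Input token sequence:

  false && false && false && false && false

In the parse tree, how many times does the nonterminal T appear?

[E [T [T [T [T [T [F false]] && [F false]] && [F false]] && [F false]] && [F false]]]

5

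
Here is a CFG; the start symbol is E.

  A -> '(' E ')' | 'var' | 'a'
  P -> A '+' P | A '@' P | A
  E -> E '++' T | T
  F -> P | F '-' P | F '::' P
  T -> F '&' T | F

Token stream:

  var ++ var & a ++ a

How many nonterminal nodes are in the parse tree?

[E [E [E [T [F [P [A var]]]]] ++ [T [F [P [A var]]] & [T [F [P [A a]]]]]] ++ [T [F [P [A a]]]]]

19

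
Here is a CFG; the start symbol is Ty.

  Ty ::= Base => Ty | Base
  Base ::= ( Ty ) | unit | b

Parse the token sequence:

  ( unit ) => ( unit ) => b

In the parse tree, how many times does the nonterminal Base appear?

[Ty [Base ( [Ty [Base unit]] )] => [Ty [Base ( [Ty [Base unit]] )] => [Ty [Base b]]]]

5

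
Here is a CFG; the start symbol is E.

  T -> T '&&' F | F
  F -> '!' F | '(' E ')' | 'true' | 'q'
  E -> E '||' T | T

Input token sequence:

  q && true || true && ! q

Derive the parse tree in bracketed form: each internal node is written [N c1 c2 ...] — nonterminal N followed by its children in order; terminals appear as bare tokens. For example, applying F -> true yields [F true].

E
E || T
T || T
T && F || T
F && F || T
q && F || T
q && true || T
q && true || T && F
q && true || F && F
q && true || true && F
q && true || true && ! F
q && true || true && ! q

[E [E [T [T [F q]] && [F true]]] || [T [T [F true]] && [F ! [F q]]]]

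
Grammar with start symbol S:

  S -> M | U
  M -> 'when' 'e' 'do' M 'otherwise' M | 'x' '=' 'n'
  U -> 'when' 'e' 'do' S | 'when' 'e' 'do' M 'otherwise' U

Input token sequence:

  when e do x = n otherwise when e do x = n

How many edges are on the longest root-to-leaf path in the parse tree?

5

[S [U when e do [M x = n] otherwise [U when e do [S [M x = n]]]]]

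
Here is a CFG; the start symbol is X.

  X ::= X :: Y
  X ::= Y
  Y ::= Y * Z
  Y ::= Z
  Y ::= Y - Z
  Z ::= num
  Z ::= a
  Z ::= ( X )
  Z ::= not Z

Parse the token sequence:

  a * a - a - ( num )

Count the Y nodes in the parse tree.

[X [Y [Y [Y [Y [Z a]] * [Z a]] - [Z a]] - [Z ( [X [Y [Z num]]] )]]]

5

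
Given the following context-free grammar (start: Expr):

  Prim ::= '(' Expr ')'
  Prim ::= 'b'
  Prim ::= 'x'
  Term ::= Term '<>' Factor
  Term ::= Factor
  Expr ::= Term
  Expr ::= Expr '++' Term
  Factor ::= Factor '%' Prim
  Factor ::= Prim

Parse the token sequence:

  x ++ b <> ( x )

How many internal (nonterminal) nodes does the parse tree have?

[Expr [Expr [Term [Factor [Prim x]]]] ++ [Term [Term [Factor [Prim b]]] <> [Factor [Prim ( [Expr [Term [Factor [Prim x]]]] )]]]]

15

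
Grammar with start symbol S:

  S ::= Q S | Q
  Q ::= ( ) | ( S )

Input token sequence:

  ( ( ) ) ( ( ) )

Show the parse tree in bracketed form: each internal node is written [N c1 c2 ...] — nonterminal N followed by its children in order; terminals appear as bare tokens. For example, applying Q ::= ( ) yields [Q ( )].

[S [Q ( [S [Q ( )]] )] [S [Q ( [S [Q ( )]] )]]]

S
Q S
( S ) S
( Q ) S
( ( ) ) S
( ( ) ) Q
( ( ) ) ( S )
( ( ) ) ( Q )
( ( ) ) ( ( ) )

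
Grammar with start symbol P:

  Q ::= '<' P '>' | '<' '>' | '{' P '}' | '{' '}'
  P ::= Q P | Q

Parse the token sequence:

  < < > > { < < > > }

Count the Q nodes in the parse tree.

[P [Q < [P [Q < >]] >] [P [Q { [P [Q < [P [Q < >]] >]] }]]]

5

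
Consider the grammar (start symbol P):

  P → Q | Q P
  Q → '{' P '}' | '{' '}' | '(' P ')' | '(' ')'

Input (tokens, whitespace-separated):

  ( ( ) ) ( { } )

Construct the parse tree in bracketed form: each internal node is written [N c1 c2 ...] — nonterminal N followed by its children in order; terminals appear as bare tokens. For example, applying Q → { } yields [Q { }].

[P [Q ( [P [Q ( )]] )] [P [Q ( [P [Q { }]] )]]]

P
Q P
( P ) P
( Q ) P
( ( ) ) P
( ( ) ) Q
( ( ) ) ( P )
( ( ) ) ( Q )
( ( ) ) ( { } )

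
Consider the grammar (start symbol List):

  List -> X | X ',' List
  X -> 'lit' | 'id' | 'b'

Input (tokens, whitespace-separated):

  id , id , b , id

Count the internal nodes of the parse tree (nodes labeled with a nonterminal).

[List [X id] , [List [X id] , [List [X b] , [List [X id]]]]]

8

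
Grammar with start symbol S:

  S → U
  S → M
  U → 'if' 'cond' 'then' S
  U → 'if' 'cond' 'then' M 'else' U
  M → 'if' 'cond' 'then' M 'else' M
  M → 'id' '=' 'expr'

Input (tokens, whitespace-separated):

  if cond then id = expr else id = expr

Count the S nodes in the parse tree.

[S [M if cond then [M id = expr] else [M id = expr]]]

1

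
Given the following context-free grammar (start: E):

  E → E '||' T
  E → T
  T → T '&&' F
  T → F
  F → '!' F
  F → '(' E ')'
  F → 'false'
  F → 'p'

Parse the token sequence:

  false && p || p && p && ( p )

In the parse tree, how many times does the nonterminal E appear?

3

[E [E [T [T [F false]] && [F p]]] || [T [T [T [F p]] && [F p]] && [F ( [E [T [F p]]] )]]]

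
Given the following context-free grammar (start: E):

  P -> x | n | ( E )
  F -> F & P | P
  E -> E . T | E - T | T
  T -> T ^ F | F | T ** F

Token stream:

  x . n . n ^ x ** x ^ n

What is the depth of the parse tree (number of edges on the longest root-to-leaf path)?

[E [E [E [T [F [P x]]]] . [T [F [P n]]]] . [T [T [T [T [F [P n]]] ^ [F [P x]]] ** [F [P x]]] ^ [F [P n]]]]

7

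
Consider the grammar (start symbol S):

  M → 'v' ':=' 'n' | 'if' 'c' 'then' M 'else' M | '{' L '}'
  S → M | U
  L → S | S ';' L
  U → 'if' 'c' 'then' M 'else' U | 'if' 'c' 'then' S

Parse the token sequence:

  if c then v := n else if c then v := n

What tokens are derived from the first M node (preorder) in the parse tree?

[S [U if c then [M v := n] else [U if c then [S [M v := n]]]]]

v := n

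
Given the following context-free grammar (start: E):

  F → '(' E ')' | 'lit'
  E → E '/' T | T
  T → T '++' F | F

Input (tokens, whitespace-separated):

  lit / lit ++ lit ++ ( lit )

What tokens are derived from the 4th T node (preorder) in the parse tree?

[E [E [T [F lit]]] / [T [T [T [F lit]] ++ [F lit]] ++ [F ( [E [T [F lit]]] )]]]

lit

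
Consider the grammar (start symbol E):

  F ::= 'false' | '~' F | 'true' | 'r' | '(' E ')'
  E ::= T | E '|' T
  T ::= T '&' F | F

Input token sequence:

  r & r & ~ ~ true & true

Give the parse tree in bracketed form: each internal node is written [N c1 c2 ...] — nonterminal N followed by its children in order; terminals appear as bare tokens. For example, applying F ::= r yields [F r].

[E [T [T [T [T [F r]] & [F r]] & [F ~ [F ~ [F true]]]] & [F true]]]

E
T
T & F
T & F & F
T & F & F & F
F & F & F & F
r & F & F & F
r & r & F & F
r & r & ~ F & F
r & r & ~ ~ F & F
r & r & ~ ~ true & F
r & r & ~ ~ true & true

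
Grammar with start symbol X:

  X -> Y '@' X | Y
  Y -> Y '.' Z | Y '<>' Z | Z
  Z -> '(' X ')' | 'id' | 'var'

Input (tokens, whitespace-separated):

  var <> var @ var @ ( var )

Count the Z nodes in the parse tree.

[X [Y [Y [Z var]] <> [Z var]] @ [X [Y [Z var]] @ [X [Y [Z ( [X [Y [Z var]]] )]]]]]

5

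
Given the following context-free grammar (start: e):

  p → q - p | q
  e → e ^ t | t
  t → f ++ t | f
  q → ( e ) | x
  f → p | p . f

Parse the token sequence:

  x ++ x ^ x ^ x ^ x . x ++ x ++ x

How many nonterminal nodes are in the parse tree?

35

[e [e [e [e [t [f [p [q x]]] ++ [t [f [p [q x]]]]]] ^ [t [f [p [q x]]]]] ^ [t [f [p [q x]]]]] ^ [t [f [p [q x]] . [f [p [q x]]]] ++ [t [f [p [q x]]] ++ [t [f [p [q x]]]]]]]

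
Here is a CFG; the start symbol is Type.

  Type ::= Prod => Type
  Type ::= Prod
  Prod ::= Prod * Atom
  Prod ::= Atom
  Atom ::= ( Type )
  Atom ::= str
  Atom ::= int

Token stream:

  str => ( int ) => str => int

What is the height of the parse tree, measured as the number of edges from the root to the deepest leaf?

7

[Type [Prod [Atom str]] => [Type [Prod [Atom ( [Type [Prod [Atom int]]] )]] => [Type [Prod [Atom str]] => [Type [Prod [Atom int]]]]]]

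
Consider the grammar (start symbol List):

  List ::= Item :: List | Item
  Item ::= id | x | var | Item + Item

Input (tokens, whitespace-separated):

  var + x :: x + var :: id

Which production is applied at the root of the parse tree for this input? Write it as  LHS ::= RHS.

List ::= Item :: List

[List [Item [Item var] + [Item x]] :: [List [Item [Item x] + [Item var]] :: [List [Item id]]]]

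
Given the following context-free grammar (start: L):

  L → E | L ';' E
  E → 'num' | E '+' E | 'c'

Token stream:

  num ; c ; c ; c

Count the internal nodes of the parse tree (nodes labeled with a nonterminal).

[L [L [L [L [E num]] ; [E c]] ; [E c]] ; [E c]]

8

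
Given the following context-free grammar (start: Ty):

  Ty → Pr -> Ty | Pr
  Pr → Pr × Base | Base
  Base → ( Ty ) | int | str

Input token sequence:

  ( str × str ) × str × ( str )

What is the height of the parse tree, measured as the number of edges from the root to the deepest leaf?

9

[Ty [Pr [Pr [Pr [Base ( [Ty [Pr [Pr [Base str]] × [Base str]]] )]] × [Base str]] × [Base ( [Ty [Pr [Base str]]] )]]]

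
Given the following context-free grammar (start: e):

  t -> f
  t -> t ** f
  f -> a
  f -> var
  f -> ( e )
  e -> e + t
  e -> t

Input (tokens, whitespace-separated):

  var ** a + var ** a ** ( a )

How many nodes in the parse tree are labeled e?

[e [e [t [t [f var]] ** [f a]]] + [t [t [t [f var]] ** [f a]] ** [f ( [e [t [f a]]] )]]]

3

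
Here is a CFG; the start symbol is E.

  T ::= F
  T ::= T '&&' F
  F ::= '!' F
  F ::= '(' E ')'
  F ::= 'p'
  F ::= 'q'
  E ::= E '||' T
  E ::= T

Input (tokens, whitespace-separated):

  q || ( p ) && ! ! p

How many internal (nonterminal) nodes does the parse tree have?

[E [E [T [F q]]] || [T [T [F ( [E [T [F p]]] )]] && [F ! [F ! [F p]]]]]

13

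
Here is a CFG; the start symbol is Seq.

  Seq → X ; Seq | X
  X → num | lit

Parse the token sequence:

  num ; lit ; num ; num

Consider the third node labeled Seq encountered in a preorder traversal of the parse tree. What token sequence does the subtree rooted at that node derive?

[Seq [X num] ; [Seq [X lit] ; [Seq [X num] ; [Seq [X num]]]]]

num ; num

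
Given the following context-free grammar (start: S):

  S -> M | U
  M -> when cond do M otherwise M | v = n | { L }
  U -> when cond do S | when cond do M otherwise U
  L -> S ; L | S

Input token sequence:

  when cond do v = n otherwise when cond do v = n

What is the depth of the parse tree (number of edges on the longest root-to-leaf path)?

5

[S [U when cond do [M v = n] otherwise [U when cond do [S [M v = n]]]]]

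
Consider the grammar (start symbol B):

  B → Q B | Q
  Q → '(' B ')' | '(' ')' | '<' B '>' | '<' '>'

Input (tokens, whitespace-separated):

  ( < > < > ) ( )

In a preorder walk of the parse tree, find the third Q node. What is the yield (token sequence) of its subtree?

[B [Q ( [B [Q < >] [B [Q < >]]] )] [B [Q ( )]]]

< >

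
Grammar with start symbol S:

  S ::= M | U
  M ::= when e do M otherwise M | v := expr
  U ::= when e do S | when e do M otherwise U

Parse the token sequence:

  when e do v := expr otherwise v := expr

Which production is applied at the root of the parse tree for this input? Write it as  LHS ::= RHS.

S ::= M

[S [M when e do [M v := expr] otherwise [M v := expr]]]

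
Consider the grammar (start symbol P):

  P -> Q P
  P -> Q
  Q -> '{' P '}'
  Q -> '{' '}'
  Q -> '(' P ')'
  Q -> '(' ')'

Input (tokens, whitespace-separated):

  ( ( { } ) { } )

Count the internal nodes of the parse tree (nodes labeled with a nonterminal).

[P [Q ( [P [Q ( [P [Q { }]] )] [P [Q { }]]] )]]

8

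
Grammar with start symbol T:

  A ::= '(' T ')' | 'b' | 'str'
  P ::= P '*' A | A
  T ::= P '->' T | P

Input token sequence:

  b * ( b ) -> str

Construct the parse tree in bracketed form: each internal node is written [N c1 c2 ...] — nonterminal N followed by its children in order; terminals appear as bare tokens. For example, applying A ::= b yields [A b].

T
P -> T
P * A -> T
A * A -> T
b * A -> T
b * ( T ) -> T
b * ( P ) -> T
b * ( A ) -> T
b * ( b ) -> T
b * ( b ) -> P
b * ( b ) -> A
b * ( b ) -> str

[T [P [P [A b]] * [A ( [T [P [A b]]] )]] -> [T [P [A str]]]]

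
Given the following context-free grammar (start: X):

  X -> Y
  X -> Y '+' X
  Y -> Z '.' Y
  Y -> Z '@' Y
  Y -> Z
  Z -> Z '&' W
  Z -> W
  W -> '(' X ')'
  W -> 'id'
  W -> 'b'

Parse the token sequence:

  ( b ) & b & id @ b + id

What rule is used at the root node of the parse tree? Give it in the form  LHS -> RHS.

X -> Y '+' X

[X [Y [Z [Z [Z [W ( [X [Y [Z [W b]]]] )]] & [W b]] & [W id]] @ [Y [Z [W b]]]] + [X [Y [Z [W id]]]]]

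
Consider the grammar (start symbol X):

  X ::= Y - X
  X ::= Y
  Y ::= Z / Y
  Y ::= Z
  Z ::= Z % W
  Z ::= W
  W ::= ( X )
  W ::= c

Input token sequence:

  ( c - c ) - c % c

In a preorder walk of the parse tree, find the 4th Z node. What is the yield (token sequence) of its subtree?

c % c

[X [Y [Z [W ( [X [Y [Z [W c]]] - [X [Y [Z [W c]]]]] )]]] - [X [Y [Z [Z [W c]] % [W c]]]]]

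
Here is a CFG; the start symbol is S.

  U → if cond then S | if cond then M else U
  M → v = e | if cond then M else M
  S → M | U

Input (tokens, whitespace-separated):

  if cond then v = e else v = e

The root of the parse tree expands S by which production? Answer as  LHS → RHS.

S → M

[S [M if cond then [M v = e] else [M v = e]]]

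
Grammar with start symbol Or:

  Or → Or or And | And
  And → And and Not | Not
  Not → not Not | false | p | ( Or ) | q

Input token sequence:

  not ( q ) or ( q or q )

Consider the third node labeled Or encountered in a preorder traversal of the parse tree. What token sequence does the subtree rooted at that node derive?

[Or [Or [And [Not not [Not ( [Or [And [Not q]]] )]]]] or [And [Not ( [Or [Or [And [Not q]]] or [And [Not q]]] )]]]

q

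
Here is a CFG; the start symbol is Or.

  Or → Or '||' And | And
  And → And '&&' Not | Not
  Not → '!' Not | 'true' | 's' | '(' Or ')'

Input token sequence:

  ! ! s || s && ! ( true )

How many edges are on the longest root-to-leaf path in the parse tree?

[Or [Or [And [Not ! [Not ! [Not s]]]]] || [And [And [Not s]] && [Not ! [Not ( [Or [And [Not true]]] )]]]]

7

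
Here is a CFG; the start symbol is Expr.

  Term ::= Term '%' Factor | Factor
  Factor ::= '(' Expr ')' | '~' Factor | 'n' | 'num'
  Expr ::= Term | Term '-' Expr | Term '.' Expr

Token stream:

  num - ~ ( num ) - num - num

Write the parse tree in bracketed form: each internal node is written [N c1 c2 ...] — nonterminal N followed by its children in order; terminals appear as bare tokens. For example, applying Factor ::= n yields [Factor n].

Expr
Term - Expr
Factor - Expr
num - Expr
num - Term - Expr
num - Factor - Expr
num - ~ Factor - Expr
num - ~ ( Expr ) - Expr
num - ~ ( Term ) - Expr
num - ~ ( Factor ) - Expr
num - ~ ( num ) - Expr
num - ~ ( num ) - Term - Expr
num - ~ ( num ) - Factor - Expr
num - ~ ( num ) - num - Expr
num - ~ ( num ) - num - Term
num - ~ ( num ) - num - Factor
num - ~ ( num ) - num - num

[Expr [Term [Factor num]] - [Expr [Term [Factor ~ [Factor ( [Expr [Term [Factor num]]] )]]] - [Expr [Term [Factor num]] - [Expr [Term [Factor num]]]]]]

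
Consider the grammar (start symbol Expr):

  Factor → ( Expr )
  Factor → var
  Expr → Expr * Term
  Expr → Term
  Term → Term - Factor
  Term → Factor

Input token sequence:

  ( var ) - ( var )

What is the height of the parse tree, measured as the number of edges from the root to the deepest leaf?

[Expr [Term [Term [Factor ( [Expr [Term [Factor var]]] )]] - [Factor ( [Expr [Term [Factor var]]] )]]]

7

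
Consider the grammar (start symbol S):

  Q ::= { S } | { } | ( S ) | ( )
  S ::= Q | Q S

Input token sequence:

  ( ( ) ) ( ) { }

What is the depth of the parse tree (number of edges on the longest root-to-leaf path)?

4

[S [Q ( [S [Q ( )]] )] [S [Q ( )] [S [Q { }]]]]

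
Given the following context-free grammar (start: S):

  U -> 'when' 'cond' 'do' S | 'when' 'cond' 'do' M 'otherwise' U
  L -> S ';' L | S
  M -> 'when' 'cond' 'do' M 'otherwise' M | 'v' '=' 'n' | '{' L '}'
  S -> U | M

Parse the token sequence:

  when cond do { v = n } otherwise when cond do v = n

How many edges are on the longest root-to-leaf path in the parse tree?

[S [U when cond do [M { [L [S [M v = n]]] }] otherwise [U when cond do [S [M v = n]]]]]

6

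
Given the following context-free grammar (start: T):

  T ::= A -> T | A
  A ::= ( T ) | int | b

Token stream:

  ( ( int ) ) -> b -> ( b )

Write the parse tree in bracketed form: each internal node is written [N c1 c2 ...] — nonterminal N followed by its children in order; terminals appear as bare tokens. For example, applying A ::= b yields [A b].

[T [A ( [T [A ( [T [A int]] )]] )] -> [T [A b] -> [T [A ( [T [A b]] )]]]]

T
A -> T
( T ) -> T
( A ) -> T
( ( T ) ) -> T
( ( A ) ) -> T
( ( int ) ) -> T
( ( int ) ) -> A -> T
( ( int ) ) -> b -> T
( ( int ) ) -> b -> A
( ( int ) ) -> b -> ( T )
( ( int ) ) -> b -> ( A )
( ( int ) ) -> b -> ( b )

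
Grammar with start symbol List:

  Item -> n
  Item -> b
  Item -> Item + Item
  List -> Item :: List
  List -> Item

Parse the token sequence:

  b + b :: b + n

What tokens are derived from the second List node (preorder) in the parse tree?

b + n

[List [Item [Item b] + [Item b]] :: [List [Item [Item b] + [Item n]]]]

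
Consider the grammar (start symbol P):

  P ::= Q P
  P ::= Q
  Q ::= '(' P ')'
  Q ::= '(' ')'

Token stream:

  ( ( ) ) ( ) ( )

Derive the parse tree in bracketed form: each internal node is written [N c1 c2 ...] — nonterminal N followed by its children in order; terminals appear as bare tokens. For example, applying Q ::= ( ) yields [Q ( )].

[P [Q ( [P [Q ( )]] )] [P [Q ( )] [P [Q ( )]]]]

P
Q P
( P ) P
( Q ) P
( ( ) ) P
( ( ) ) Q P
( ( ) ) ( ) P
( ( ) ) ( ) Q
( ( ) ) ( ) ( )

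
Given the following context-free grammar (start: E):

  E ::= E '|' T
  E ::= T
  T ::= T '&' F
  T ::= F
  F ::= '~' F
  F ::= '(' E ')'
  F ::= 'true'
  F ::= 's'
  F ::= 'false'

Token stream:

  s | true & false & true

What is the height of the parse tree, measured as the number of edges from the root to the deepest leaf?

5

[E [E [T [F s]]] | [T [T [T [F true]] & [F false]] & [F true]]]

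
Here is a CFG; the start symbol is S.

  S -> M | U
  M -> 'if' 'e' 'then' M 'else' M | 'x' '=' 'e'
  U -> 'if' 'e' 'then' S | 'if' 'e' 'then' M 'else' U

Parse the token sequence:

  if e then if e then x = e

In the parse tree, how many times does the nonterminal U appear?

[S [U if e then [S [U if e then [S [M x = e]]]]]]

2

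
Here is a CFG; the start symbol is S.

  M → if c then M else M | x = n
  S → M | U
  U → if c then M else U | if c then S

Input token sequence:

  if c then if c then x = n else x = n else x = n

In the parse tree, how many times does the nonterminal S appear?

[S [M if c then [M if c then [M x = n] else [M x = n]] else [M x = n]]]

1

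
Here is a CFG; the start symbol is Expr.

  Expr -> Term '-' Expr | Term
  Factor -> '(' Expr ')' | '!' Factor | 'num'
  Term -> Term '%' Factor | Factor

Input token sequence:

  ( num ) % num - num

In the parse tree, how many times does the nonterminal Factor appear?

[Expr [Term [Term [Factor ( [Expr [Term [Factor num]]] )]] % [Factor num]] - [Expr [Term [Factor num]]]]

4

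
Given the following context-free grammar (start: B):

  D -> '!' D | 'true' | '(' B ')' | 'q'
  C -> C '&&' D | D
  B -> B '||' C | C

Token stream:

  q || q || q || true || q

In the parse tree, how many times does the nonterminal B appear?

[B [B [B [B [B [C [D q]]] || [C [D q]]] || [C [D q]]] || [C [D true]]] || [C [D q]]]

5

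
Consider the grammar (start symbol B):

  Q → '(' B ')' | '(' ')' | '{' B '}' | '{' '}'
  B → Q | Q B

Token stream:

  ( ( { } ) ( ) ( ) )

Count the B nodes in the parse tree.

5

[B [Q ( [B [Q ( [B [Q { }]] )] [B [Q ( )] [B [Q ( )]]]] )]]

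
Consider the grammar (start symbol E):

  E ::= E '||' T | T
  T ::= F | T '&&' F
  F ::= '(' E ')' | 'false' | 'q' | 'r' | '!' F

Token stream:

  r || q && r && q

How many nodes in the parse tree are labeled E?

2

[E [E [T [F r]]] || [T [T [T [F q]] && [F r]] && [F q]]]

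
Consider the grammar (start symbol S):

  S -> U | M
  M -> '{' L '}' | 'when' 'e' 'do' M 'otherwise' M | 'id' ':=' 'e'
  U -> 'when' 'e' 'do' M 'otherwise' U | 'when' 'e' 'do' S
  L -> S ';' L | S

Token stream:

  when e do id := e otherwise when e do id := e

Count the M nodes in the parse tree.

2

[S [U when e do [M id := e] otherwise [U when e do [S [M id := e]]]]]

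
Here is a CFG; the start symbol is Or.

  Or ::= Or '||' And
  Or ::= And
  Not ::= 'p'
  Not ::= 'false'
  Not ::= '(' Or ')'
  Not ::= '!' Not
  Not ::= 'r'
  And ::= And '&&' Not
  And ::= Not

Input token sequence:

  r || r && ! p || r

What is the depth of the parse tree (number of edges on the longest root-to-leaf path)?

[Or [Or [Or [And [Not r]]] || [And [And [Not r]] && [Not ! [Not p]]]] || [And [Not r]]]

5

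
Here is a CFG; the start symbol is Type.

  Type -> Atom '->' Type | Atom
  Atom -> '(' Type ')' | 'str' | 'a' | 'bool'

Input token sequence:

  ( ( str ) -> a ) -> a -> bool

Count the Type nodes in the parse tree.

6

[Type [Atom ( [Type [Atom ( [Type [Atom str]] )] -> [Type [Atom a]]] )] -> [Type [Atom a] -> [Type [Atom bool]]]]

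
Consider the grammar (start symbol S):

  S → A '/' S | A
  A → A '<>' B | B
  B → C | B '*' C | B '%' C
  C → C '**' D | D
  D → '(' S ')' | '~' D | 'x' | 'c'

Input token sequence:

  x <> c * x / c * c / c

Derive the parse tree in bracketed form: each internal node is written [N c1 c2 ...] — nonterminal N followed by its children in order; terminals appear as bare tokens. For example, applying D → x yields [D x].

[S [A [A [B [C [D x]]]] <> [B [B [C [D c]]] * [C [D x]]]] / [S [A [B [B [C [D c]]] * [C [D c]]]] / [S [A [B [C [D c]]]]]]]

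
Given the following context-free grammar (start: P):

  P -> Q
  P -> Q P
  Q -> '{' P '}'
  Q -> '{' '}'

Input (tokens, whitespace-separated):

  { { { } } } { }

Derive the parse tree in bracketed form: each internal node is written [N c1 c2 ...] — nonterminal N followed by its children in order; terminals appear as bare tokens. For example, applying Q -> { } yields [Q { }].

[P [Q { [P [Q { [P [Q { }]] }]] }] [P [Q { }]]]

P
Q P
{ P } P
{ Q } P
{ { P } } P
{ { Q } } P
{ { { } } } P
{ { { } } } Q
{ { { } } } { }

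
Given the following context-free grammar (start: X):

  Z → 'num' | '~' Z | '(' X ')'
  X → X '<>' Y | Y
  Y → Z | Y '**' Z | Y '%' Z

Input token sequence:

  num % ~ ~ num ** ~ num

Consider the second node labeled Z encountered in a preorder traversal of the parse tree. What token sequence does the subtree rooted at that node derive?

~ ~ num

[X [Y [Y [Y [Z num]] % [Z ~ [Z ~ [Z num]]]] ** [Z ~ [Z num]]]]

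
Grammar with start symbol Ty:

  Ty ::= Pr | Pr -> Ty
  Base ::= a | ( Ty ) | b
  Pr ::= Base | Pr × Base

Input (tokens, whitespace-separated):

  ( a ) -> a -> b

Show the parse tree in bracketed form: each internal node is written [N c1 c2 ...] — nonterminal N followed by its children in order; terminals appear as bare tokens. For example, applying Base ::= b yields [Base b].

Ty
Pr -> Ty
Base -> Ty
( Ty ) -> Ty
( Pr ) -> Ty
( Base ) -> Ty
( a ) -> Ty
( a ) -> Pr -> Ty
( a ) -> Base -> Ty
( a ) -> a -> Ty
( a ) -> a -> Pr
( a ) -> a -> Base
( a ) -> a -> b

[Ty [Pr [Base ( [Ty [Pr [Base a]]] )]] -> [Ty [Pr [Base a]] -> [Ty [Pr [Base b]]]]]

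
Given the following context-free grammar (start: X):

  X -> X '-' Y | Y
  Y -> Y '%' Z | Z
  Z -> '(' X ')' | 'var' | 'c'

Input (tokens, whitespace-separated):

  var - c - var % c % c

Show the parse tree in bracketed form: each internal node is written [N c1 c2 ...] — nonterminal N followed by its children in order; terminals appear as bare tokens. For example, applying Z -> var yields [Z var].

[X [X [X [Y [Z var]]] - [Y [Z c]]] - [Y [Y [Y [Z var]] % [Z c]] % [Z c]]]

X
X - Y
X - Y - Y
Y - Y - Y
Z - Y - Y
var - Y - Y
var - Z - Y
var - c - Y
var - c - Y % Z
var - c - Y % Z % Z
var - c - Z % Z % Z
var - c - var % Z % Z
var - c - var % c % Z
var - c - var % c % c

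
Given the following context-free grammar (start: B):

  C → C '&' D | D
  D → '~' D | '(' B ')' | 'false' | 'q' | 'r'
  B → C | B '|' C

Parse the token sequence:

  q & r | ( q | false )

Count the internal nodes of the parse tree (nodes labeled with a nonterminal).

[B [B [C [C [D q]] & [D r]]] | [C [D ( [B [B [C [D q]]] | [C [D false]]] )]]]

14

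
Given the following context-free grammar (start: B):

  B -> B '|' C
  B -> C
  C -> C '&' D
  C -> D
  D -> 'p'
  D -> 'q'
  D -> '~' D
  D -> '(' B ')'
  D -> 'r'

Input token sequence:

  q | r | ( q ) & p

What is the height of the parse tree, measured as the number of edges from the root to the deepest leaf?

[B [B [B [C [D q]]] | [C [D r]]] | [C [C [D ( [B [C [D q]]] )]] & [D p]]]

7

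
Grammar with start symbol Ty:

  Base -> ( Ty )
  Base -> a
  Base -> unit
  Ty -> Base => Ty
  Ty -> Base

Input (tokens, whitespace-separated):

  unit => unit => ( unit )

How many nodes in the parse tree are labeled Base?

[Ty [Base unit] => [Ty [Base unit] => [Ty [Base ( [Ty [Base unit]] )]]]]

4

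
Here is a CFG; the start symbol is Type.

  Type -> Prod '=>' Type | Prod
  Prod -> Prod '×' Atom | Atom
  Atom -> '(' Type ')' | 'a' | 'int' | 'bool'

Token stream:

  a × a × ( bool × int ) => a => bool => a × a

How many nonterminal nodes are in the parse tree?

[Type [Prod [Prod [Prod [Atom a]] × [Atom a]] × [Atom ( [Type [Prod [Prod [Atom bool]] × [Atom int]]] )]] => [Type [Prod [Atom a]] => [Type [Prod [Atom bool]] => [Type [Prod [Prod [Atom a]] × [Atom a]]]]]]

23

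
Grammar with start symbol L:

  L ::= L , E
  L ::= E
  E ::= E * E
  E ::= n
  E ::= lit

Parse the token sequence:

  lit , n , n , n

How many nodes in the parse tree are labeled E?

[L [L [L [L [E lit]] , [E n]] , [E n]] , [E n]]

4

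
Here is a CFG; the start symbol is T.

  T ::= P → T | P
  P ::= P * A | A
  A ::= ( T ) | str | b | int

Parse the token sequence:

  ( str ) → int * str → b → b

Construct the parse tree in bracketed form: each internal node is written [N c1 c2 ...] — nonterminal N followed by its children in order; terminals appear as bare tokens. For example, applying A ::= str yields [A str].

T
P → T
A → T
( T ) → T
( P ) → T
( A ) → T
( str ) → T
( str ) → P → T
( str ) → P * A → T
( str ) → A * A → T
( str ) → int * A → T
( str ) → int * str → T
( str ) → int * str → P → T
( str ) → int * str → A → T
( str ) → int * str → b → T
( str ) → int * str → b → P
( str ) → int * str → b → A
( str ) → int * str → b → b

[T [P [A ( [T [P [A str]]] )]] → [T [P [P [A int]] * [A str]] → [T [P [A b]] → [T [P [A b]]]]]]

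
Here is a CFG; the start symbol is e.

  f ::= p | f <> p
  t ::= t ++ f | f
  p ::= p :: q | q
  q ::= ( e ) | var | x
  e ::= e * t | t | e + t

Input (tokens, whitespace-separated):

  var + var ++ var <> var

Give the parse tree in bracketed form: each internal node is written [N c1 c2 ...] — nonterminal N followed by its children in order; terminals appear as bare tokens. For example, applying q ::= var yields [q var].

[e [e [t [f [p [q var]]]]] + [t [t [f [p [q var]]]] ++ [f [f [p [q var]]] <> [p [q var]]]]]

e
e + t
t + t
f + t
p + t
q + t
var + t
var + t ++ f
var + f ++ f
var + p ++ f
var + q ++ f
var + var ++ f
var + var ++ f <> p
var + var ++ p <> p
var + var ++ q <> p
var + var ++ var <> p
var + var ++ var <> q
var + var ++ var <> var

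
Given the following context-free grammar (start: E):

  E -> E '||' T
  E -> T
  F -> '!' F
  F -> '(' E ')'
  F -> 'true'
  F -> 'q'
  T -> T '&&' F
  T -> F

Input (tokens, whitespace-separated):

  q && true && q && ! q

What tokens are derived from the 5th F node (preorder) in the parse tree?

[E [T [T [T [T [F q]] && [F true]] && [F q]] && [F ! [F q]]]]

q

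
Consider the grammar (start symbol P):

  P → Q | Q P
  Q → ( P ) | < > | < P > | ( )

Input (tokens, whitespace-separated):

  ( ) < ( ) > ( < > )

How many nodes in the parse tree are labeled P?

5

[P [Q ( )] [P [Q < [P [Q ( )]] >] [P [Q ( [P [Q < >]] )]]]]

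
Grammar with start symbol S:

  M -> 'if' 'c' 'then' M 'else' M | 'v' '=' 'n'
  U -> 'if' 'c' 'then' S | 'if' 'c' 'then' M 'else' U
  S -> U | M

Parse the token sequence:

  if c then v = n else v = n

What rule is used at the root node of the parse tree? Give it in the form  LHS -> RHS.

[S [M if c then [M v = n] else [M v = n]]]

S -> M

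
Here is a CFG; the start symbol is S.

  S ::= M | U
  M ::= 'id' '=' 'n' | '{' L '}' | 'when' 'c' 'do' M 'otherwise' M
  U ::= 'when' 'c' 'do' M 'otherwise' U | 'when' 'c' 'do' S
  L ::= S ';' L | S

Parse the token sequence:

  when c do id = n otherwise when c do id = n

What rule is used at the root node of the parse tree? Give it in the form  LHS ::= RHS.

S ::= U

[S [U when c do [M id = n] otherwise [U when c do [S [M id = n]]]]]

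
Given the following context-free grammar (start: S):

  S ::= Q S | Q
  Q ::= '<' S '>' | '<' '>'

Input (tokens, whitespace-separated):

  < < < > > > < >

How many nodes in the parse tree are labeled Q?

[S [Q < [S [Q < [S [Q < >]] >]] >] [S [Q < >]]]

4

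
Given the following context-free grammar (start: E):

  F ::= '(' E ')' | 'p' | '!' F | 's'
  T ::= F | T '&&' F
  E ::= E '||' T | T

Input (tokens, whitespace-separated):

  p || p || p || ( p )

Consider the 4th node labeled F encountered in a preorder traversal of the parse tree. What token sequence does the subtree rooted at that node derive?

( p )

[E [E [E [E [T [F p]]] || [T [F p]]] || [T [F p]]] || [T [F ( [E [T [F p]]] )]]]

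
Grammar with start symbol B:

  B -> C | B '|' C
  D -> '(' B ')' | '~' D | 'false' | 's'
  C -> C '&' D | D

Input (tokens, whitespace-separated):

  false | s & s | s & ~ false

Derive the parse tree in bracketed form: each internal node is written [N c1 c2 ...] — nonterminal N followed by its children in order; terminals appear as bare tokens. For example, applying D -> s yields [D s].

[B [B [B [C [D false]]] | [C [C [D s]] & [D s]]] | [C [C [D s]] & [D ~ [D false]]]]

B
B | C
B | C | C
C | C | C
D | C | C
false | C | C
false | C & D | C
false | D & D | C
false | s & D | C
false | s & s | C
false | s & s | C & D
false | s & s | D & D
false | s & s | s & D
false | s & s | s & ~ D
false | s & s | s & ~ false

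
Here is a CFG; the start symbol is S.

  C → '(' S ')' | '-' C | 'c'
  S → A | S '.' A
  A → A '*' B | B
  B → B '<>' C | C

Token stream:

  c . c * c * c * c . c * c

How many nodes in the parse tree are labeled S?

3

[S [S [S [A [B [C c]]]] . [A [A [A [A [B [C c]]] * [B [C c]]] * [B [C c]]] * [B [C c]]]] . [A [A [B [C c]]] * [B [C c]]]]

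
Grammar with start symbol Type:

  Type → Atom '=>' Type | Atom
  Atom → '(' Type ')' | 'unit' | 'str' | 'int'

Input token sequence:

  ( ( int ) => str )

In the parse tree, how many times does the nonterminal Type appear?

[Type [Atom ( [Type [Atom ( [Type [Atom int]] )] => [Type [Atom str]]] )]]

4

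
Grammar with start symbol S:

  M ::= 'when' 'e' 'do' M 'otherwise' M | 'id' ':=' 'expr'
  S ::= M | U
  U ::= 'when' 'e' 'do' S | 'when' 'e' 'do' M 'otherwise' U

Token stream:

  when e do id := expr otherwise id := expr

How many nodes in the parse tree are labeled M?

3

[S [M when e do [M id := expr] otherwise [M id := expr]]]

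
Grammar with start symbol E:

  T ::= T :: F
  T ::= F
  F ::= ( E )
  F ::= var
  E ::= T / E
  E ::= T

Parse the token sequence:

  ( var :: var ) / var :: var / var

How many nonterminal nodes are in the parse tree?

16

[E [T [F ( [E [T [T [F var]] :: [F var]]] )]] / [E [T [T [F var]] :: [F var]] / [E [T [F var]]]]]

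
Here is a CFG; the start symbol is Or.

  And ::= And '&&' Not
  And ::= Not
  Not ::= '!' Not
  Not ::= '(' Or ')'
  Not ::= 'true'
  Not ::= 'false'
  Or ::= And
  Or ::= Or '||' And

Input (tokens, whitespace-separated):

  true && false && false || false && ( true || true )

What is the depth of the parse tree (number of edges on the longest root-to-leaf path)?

7

[Or [Or [And [And [And [Not true]] && [Not false]] && [Not false]]] || [And [And [Not false]] && [Not ( [Or [Or [And [Not true]]] || [And [Not true]]] )]]]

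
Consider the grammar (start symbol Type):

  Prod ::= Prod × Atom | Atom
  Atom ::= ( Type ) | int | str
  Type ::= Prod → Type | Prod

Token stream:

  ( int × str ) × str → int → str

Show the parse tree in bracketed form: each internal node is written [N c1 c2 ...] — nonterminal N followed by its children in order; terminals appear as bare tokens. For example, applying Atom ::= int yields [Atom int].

[Type [Prod [Prod [Atom ( [Type [Prod [Prod [Atom int]] × [Atom str]]] )]] × [Atom str]] → [Type [Prod [Atom int]] → [Type [Prod [Atom str]]]]]

Type
Prod → Type
Prod × Atom → Type
Atom × Atom → Type
( Type ) × Atom → Type
( Prod ) × Atom → Type
( Prod × Atom ) × Atom → Type
( Atom × Atom ) × Atom → Type
( int × Atom ) × Atom → Type
( int × str ) × Atom → Type
( int × str ) × str → Type
( int × str ) × str → Prod → Type
( int × str ) × str → Atom → Type
( int × str ) × str → int → Type
( int × str ) × str → int → Prod
( int × str ) × str → int → Atom
( int × str ) × str → int → str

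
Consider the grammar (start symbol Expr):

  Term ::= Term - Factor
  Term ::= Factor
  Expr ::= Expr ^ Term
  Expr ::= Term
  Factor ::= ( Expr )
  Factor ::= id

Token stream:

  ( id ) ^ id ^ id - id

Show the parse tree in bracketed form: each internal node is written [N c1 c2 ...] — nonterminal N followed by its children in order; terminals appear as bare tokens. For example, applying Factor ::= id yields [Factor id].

Expr
Expr ^ Term
Expr ^ Term ^ Term
Term ^ Term ^ Term
Factor ^ Term ^ Term
( Expr ) ^ Term ^ Term
( Term ) ^ Term ^ Term
( Factor ) ^ Term ^ Term
( id ) ^ Term ^ Term
( id ) ^ Factor ^ Term
( id ) ^ id ^ Term
( id ) ^ id ^ Term - Factor
( id ) ^ id ^ Factor - Factor
( id ) ^ id ^ id - Factor
( id ) ^ id ^ id - id

[Expr [Expr [Expr [Term [Factor ( [Expr [Term [Factor id]]] )]]] ^ [Term [Factor id]]] ^ [Term [Term [Factor id]] - [Factor id]]]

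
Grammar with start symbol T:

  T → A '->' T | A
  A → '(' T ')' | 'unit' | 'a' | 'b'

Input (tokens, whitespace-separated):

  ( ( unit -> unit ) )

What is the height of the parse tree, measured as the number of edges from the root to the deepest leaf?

[T [A ( [T [A ( [T [A unit] -> [T [A unit]]] )]] )]]

7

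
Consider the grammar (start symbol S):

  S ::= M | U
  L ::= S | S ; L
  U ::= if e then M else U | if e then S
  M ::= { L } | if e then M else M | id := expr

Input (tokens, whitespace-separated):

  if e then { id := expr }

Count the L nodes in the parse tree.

[S [U if e then [S [M { [L [S [M id := expr]]] }]]]]

1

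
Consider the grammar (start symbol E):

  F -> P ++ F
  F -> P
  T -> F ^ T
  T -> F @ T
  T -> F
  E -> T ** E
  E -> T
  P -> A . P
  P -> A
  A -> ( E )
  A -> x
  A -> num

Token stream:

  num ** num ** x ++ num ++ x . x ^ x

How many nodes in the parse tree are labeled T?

4

[E [T [F [P [A num]]]] ** [E [T [F [P [A num]]]] ** [E [T [F [P [A x]] ++ [F [P [A num]] ++ [F [P [A x] . [P [A x]]]]]] ^ [T [F [P [A x]]]]]]]]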